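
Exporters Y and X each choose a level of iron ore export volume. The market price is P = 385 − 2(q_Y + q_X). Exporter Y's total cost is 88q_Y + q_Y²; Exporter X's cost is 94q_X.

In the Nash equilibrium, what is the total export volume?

87.9

Exporter Y's profit: π = q_Y(385 − 2(q_Y + q_X)) − 88q_Y − q_Y².
∂π/∂q_Y = 297 − 6q_Y − 2q_X = 0, so q_Y = 49.5 − (1/3)q_X.
For X: ∂π/∂q_X = 291 − 4q_X − 2q_Y = 0 ⇒ q_X = 72.75 − 0.5q_Y.
Plugging q_X into Y's best response: q_Y = 49.5 − (1/3)(72.75 − 0.5q_Y) ⇒ (5/6)q_Y = 25.25, so q_Y = 30.3.
Then q_X = 72.75 − 0.5·30.3 = 57.6.
Total export volume: 30.3 + 57.6 = 87.9.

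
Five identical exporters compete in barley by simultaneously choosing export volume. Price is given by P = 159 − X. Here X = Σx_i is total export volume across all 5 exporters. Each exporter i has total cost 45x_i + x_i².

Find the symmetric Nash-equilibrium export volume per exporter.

14.25

A representative exporter's profit is π_i = x_i(159 − X) − 45x_i − x_i², with X = x_i + Σ_{j≠i} x_j.
First-order condition: 114 − 4x_i − Σ_{j≠i} x_j = 0.
With identical exporters, set every x_j = x: then 114 − 4x − 4x = 0, i.e. x = 114/8 = 14.25.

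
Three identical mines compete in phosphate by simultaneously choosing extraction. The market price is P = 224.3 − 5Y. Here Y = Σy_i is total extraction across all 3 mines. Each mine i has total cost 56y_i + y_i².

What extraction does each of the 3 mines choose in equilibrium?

7.65

A representative mine's profit is π_i = y_i(224.3 − 5Y) − 56y_i − y_i², with Y = y_i + Σ_{j≠i} y_j.
First-order condition: 168.3 − 12y_i − 5Σ_{j≠i} y_j = 0.
Imposing symmetry (y_j = y for all j) turns Σ_{j≠i} y_j into 2y, so 168.3 = 22y and y = 7.65.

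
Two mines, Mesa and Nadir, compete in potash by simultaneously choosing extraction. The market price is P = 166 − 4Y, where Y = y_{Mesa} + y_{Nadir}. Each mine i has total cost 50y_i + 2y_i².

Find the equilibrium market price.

108

Mine Mesa's profit: π = y_{Mesa}(166 − 4(y_{Mesa} + y_{Nadir})) − 50y_{Mesa} − 2y_{Mesa}².
∂π/∂y_{Mesa} = 116 − 12y_{Mesa} − 4y_{Nadir} = 0, so y_{Mesa} = 29/3 − (1/3)y_{Nadir}.
Setting y_{Mesa} = y_{Nadir} in the reaction function: y_{Mesa} = 29/3 − (1/3)y_{Mesa}, so y_{Mesa} = (29/3) / (4/3) = 7.25.
Equilibrium price: P = 166 − 4·14.5 = 108.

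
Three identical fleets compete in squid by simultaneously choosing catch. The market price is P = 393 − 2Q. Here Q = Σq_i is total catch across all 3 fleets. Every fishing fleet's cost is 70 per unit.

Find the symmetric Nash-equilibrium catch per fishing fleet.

40.375

A representative fishing fleet's profit is π_i = q_i(393 − 2Q) − 70q_i, with Q = q_i + Σ_{j≠i} q_j.
First-order condition: 323 − 4q_i − 2Σ_{j≠i} q_j = 0.
With identical fishing fleets, set every q_j = q: then 323 − 4q − 4q = 0, i.e. q = 323/8 = 40.375.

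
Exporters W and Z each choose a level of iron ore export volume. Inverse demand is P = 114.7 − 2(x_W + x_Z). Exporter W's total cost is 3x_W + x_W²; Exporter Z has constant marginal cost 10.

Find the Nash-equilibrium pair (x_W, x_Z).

Exporter W's profit: π = x_W(114.7 − 2(x_W + x_Z)) − 3x_W − x_W².
∂π/∂x_W = 111.7 − 6x_W − 2x_Z = 0, so x_W = 1117/60 − (1/3)x_Z.
For Z: ∂π/∂x_Z = 104.7 − 4x_Z − 2x_W = 0 ⇒ x_Z = 26.175 − 0.5x_W.
Substituting the second reaction function into the first: x_W = 1117/60 − (1/3)(26.175 − 0.5x_W), which gives (5/6)x_W = 1187/120 ⇒ x_W = 11.87.
Then x_Z = 26.175 − 0.5·11.87 = 20.24.

11.87, 20.24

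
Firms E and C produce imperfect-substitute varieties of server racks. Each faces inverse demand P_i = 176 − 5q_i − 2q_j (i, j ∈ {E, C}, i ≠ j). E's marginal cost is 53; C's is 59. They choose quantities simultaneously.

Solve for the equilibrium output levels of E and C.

10.375, 9.625

Firm E's profit: π = q_E(176 − 5q_E − 2q_C) − 53q_E.
∂π/∂q_E = 123 − 10q_E − 2q_C = 0 ⇒ q_E = 12.3 − 0.2q_C.
Similarly q_C = 11.7 − 0.2q_E.
Solving the two reaction functions simultaneously: (1 − (−0.2)(−0.2))q_E = 12.3 − 0.2·11.7, so 0.96q_E = 9.96 and q_E = 10.375.
Then q_C = 11.7 − 0.2·10.375 = 9.625.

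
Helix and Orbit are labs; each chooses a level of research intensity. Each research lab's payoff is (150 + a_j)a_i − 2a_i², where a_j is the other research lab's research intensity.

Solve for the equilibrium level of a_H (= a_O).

50

Helix's payoff is (150 + a_O)a_H − 2a_H².
∂π/∂a_H = 150 + a_O − 4a_H = 0, so a_H = 37.5 + 0.25a_O.
By symmetry a_O = a_H; substituting into the reaction function, 0.75a_H = 37.5 and a_H = 50.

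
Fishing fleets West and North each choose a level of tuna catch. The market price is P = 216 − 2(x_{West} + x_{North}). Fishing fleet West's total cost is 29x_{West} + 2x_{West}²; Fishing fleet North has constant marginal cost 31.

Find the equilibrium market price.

110

Fishing fleet West's profit: π = x_{West}(216 − 2(x_{West} + x_{North})) − 29x_{West} − 2x_{West}².
∂π/∂x_{West} = 187 − 8x_{West} − 2x_{North} = 0, so x_{West} = 23.375 − 0.25x_{North}.
For North: ∂π/∂x_{North} = 185 − 4x_{North} − 2x_{West} = 0 ⇒ x_{North} = 46.25 − 0.5x_{West}.
Substituting the second reaction function into the first: x_{West} = 23.375 − 0.25(46.25 − 0.5x_{West}), which gives 0.875x_{West} = 11.8125 ⇒ x_{West} = 13.5.
Then x_{North} = 46.25 − 0.5·13.5 = 39.5.
Equilibrium price: P = 216 − 2·53 = 110.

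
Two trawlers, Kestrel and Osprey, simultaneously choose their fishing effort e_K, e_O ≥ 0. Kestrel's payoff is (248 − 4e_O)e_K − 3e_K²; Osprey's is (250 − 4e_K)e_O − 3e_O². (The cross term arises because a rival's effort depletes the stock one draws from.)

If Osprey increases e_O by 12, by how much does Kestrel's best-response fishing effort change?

-8

Expanding Kestrel's payoff: 248e_K − 4e_Oe_K − 3e_K².
∂π/∂e_K = 248 − 4e_O − 6e_K = 0, so e_K = 124/3 − (2/3)e_O.
The reaction-function slope is −2/3, so a 12-unit rise in e_O moves e_K by −2/3 × 12 = −8. Kestrel's best response falls — the actions are strategic substitutes.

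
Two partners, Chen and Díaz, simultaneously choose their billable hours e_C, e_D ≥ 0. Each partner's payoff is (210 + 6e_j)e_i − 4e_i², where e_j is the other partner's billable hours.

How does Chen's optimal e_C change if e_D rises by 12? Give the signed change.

Chen's payoff is (210 + 6e_D)e_C − 4e_C².
∂π/∂e_C = 210 + 6e_D − 8e_C = 0, so e_C = 26.25 + 0.75e_D.
The reaction-function slope is 0.75, so a 12-unit rise in e_D moves e_C by 0.75 × 12 = 9. Chen's best response rises — the actions are strategic complements.

9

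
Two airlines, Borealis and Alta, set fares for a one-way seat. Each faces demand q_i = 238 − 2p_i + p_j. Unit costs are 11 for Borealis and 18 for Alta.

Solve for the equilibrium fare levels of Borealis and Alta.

87.6, 90.4

Borealis's profit: π = (p_{Borealis} − 11)(238 − 2p_{Borealis} + p_{Alta}).
∂π/∂p_{Borealis} = 260 − 4p_{Borealis} + p_{Alta} = 0 ⇒ p_{Borealis} = 65 + 0.25p_{Alta}.
Similarly p_{Alta} = 68.5 + 0.25p_{Borealis}.
Plugging p_{Alta} into Borealis's best response: p_{Borealis} = 65 + 0.25(68.5 + 0.25p_{Borealis}) ⇒ 0.9375p_{Borealis} = 82.125, so p_{Borealis} = 87.6.
Then p_{Alta} = 68.5 + 0.25·87.6 = 90.4.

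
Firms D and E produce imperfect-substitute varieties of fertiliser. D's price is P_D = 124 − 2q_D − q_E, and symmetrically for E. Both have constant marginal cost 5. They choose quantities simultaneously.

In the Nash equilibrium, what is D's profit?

1132.88

Firm D's profit: π = q_D(124 − 2q_D − q_E) − 5q_D.
∂π/∂q_D = 119 − 4q_D − q_E = 0 ⇒ q_D = 29.75 − 0.25q_E.
By symmetry q_E = q_D; substituting into the reaction function, 1.25q_D = 29.75 and q_D = 23.8.
P_D = 124 − 2·23.8 − 23.8 = 52.6.
Profit = (52.6 − 5)·23.8 = 1132.88.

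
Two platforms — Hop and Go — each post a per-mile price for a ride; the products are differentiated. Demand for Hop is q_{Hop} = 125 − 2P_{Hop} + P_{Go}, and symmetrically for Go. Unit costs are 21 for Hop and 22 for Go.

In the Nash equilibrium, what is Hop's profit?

2422.08

Hop's profit: π = (P_{Hop} − 21)(125 − 2P_{Hop} + P_{Go}).
∂π/∂P_{Hop} = 167 − 4P_{Hop} + P_{Go} = 0 ⇒ P_{Hop} = 41.75 + 0.25P_{Go}.
Similarly P_{Go} = 42.25 + 0.25P_{Hop}.
Substituting the second reaction function into the first: P_{Hop} = 41.75 + 0.25(42.25 + 0.25P_{Hop}), which gives 0.9375P_{Hop} = 52.3125 ⇒ P_{Hop} = 55.8.
Then P_{Go} = 42.25 + 0.25·55.8 = 56.2.
q_{Hop} = 125 − 2·55.8 + 56.2 = 69.6.
Profit = (55.8 − 21)·69.6 = 2422.08.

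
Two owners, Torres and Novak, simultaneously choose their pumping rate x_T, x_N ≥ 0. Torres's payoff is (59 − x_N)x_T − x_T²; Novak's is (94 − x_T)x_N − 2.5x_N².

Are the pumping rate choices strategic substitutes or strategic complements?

strategic substitutes

Expanding Torres's payoff: 59x_T − x_Nx_T − x_T².
∂π/∂x_T = 59 − x_N − 2x_T = 0, so x_T = 29.5 − 0.5x_N.
The best-response slope dx_T/dx_N = −0.5 < 0: the reaction function is downward-sloping, so the choices are strategic substitutes.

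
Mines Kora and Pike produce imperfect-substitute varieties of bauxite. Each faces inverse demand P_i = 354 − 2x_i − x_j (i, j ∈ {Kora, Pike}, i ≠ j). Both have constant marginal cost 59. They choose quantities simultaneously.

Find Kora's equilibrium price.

Mine Kora's profit: π = x_{Kora}(354 − 2x_{Kora} − x_{Pike}) − 59x_{Kora}.
∂π/∂x_{Kora} = 295 − 4x_{Kora} − x_{Pike} = 0 ⇒ x_{Kora} = 73.75 − 0.25x_{Pike}.
By symmetry x_{Pike} = x_{Kora}; substituting into the reaction function, 1.25x_{Kora} = 73.75 and x_{Kora} = 59.
P_{Kora} = 354 − 2·59 − 59 = 177.

177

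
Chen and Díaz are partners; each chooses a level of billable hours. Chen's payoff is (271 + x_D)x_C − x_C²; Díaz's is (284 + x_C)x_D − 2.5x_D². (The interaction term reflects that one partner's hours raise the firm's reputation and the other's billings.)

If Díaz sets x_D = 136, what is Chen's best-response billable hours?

Expanding Chen's payoff: 271x_C + x_Dx_C − x_C².
∂π/∂x_C = 271 + x_D − 2x_C = 0, so x_C = 135.5 + 0.5x_D.
At x_D = 136: x_C = 135.5 + 0.5·136 = 203.5.

203.5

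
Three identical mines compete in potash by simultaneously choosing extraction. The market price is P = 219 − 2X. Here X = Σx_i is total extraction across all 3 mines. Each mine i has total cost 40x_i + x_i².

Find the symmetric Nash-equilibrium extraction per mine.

A representative mine's profit is π_i = x_i(219 − 2X) − 40x_i − x_i², with X = x_i + Σ_{j≠i} x_j.
First-order condition: 179 − 6x_i − 2Σ_{j≠i} x_j = 0.
Imposing symmetry (x_j = x for all j) turns Σ_{j≠i} x_j into 2x, so 179 = 10x and x = 17.9.

17.9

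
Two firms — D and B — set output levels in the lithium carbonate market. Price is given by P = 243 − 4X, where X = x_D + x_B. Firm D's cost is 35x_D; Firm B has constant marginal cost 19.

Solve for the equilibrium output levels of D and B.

Firm D's profit: π = x_D(243 − 4(x_D + x_B)) − 35x_D.
∂π/∂x_D = 208 − 8x_D − 4x_B = 0, so x_D = 26 − 0.5x_B.
By the same steps for B: x_B = 28 − 0.5x_D.
Substituting the second reaction function into the first: x_D = 26 − 0.5(28 − 0.5x_D), which gives 0.75x_D = 12 ⇒ x_D = 16.
Then x_B = 28 − 0.5·16 = 20.

16, 20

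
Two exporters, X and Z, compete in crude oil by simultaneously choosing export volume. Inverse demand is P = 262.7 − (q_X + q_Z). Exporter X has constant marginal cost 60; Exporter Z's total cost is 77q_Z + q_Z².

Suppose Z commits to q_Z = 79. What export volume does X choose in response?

61.85

Exporter X's profit: π = q_X(262.7 − (q_X + q_Z)) − 60q_X.
∂π/∂q_X = 202.7 − 2q_X − q_Z = 0, so q_X = 101.35 − 0.5q_Z.
At q_Z = 79: q_X = 101.35 − 0.5·79 = 61.85.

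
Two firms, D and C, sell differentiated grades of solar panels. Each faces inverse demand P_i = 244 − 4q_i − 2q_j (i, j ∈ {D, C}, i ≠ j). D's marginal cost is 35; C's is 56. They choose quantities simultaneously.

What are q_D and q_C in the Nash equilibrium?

21.6, 18.1

Firm D's profit: π = q_D(244 − 4q_D − 2q_C) − 35q_D.
∂π/∂q_D = 209 − 8q_D − 2q_C = 0 ⇒ q_D = 26.125 − 0.25q_C.
Similarly q_C = 23.5 − 0.25q_D.
Plugging q_C into D's best response: q_D = 26.125 − 0.25(23.5 − 0.25q_D) ⇒ 0.9375q_D = 20.25, so q_D = 21.6.
Then q_C = 23.5 − 0.25·21.6 = 18.1.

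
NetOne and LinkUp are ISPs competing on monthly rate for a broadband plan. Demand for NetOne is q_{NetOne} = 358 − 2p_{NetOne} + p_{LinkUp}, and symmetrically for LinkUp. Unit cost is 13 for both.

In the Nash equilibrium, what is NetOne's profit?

NetOne's profit: π = (p_{NetOne} − 13)(358 − 2p_{NetOne} + p_{LinkUp}).
∂π/∂p_{NetOne} = 384 − 4p_{NetOne} + p_{LinkUp} = 0 ⇒ p_{NetOne} = 96 + 0.25p_{LinkUp}.
By symmetry p_{LinkUp} = p_{NetOne}; substituting into the reaction function, 0.75p_{NetOne} = 96 and p_{NetOne} = 128.
q_{NetOne} = 358 − 2·128 + 128 = 230.
Profit = (128 − 13)·230 = 26450.

26450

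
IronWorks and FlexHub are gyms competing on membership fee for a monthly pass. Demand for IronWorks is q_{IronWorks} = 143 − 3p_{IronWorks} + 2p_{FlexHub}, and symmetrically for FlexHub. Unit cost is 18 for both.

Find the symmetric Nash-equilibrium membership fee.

IronWorks's profit: π = (p_{IronWorks} − 18)(143 − 3p_{IronWorks} + 2p_{FlexHub}).
∂π/∂p_{IronWorks} = 197 − 6p_{IronWorks} + 2p_{FlexHub} = 0 ⇒ p_{IronWorks} = 197/6 + (1/3)p_{FlexHub}.
By symmetry p_{FlexHub} = p_{IronWorks}; substituting into the reaction function, (2/3)p_{IronWorks} = 197/6 and p_{IronWorks} = 49.25.

49.25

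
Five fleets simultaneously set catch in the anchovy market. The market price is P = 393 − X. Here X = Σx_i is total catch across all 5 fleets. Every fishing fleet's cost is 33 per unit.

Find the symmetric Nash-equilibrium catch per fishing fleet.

A representative fishing fleet's profit is π_i = x_i(393 − X) − 33x_i, with X = x_i + Σ_{j≠i} x_j.
First-order condition: 360 − 2x_i − Σ_{j≠i} x_j = 0.
In a symmetric equilibrium every fishing fleet chooses the same x, so Σ_{j≠i} x_j = 4x. The condition becomes 360 − 6x = 0, giving x = 360/6 = 60.

60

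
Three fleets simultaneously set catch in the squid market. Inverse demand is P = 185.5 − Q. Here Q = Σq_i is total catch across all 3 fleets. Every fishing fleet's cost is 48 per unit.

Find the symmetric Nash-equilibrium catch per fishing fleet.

A representative fishing fleet's profit is π_i = q_i(185.5 − Q) − 48q_i, with Q = q_i + Σ_{j≠i} q_j.
First-order condition: 137.5 − 2q_i − Σ_{j≠i} q_j = 0.
With identical fishing fleets, set every q_j = q: then 137.5 − 2q − 2q = 0, i.e. q = 137.5/4 = 34.375.

34.375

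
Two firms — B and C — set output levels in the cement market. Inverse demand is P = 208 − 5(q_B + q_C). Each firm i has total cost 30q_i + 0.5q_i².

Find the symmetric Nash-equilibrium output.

11.125

Firm B's profit: π = q_B(208 − 5(q_B + q_C)) − 30q_B − 0.5q_B².
∂π/∂q_B = 178 − 11q_B − 5q_C = 0, so q_B = 178/11 − (5/11)q_C.
Setting q_B = q_C in the reaction function: q_B = 178/11 − (5/11)q_B, so q_B = (178/11) / (16/11) = 11.125.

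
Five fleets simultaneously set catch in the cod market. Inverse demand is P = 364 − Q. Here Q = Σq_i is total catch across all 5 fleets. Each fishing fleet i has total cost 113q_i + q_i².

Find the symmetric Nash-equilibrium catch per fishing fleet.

A representative fishing fleet's profit is π_i = q_i(364 − Q) − 113q_i − q_i², with Q = q_i + Σ_{j≠i} q_j.
First-order condition: 251 − 4q_i − Σ_{j≠i} q_j = 0.
In a symmetric equilibrium every fishing fleet chooses the same q, so Σ_{j≠i} q_j = 4q. The condition becomes 251 − 8q = 0, giving q = 251/8 = 31.375.

31.375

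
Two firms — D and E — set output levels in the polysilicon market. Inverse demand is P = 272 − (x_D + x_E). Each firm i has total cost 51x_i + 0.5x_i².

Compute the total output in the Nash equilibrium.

110.5

Firm D's profit: π = x_D(272 − (x_D + x_E)) − 51x_D − 0.5x_D².
∂π/∂x_D = 221 − 3x_D − x_E = 0, so x_D = 221/3 − (1/3)x_E.
By symmetry x_E = x_D; substituting into the reaction function, (4/3)x_D = 221/3 and x_D = 55.25.
Total output: 55.25 + 55.25 = 110.5.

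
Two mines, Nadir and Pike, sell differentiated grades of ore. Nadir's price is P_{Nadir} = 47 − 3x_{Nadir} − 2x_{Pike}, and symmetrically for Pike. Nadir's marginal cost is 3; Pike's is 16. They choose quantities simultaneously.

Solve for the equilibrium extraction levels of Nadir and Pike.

Mine Nadir's profit: π = x_{Nadir}(47 − 3x_{Nadir} − 2x_{Pike}) − 3x_{Nadir}.
∂π/∂x_{Nadir} = 44 − 6x_{Nadir} − 2x_{Pike} = 0 ⇒ x_{Nadir} = 22/3 − (1/3)x_{Pike}.
Similarly x_{Pike} = 31/6 − (1/3)x_{Nadir}.
Substituting the second reaction function into the first: x_{Nadir} = 22/3 − (1/3)(31/6 − (1/3)x_{Nadir}), which gives (8/9)x_{Nadir} = 101/18 ⇒ x_{Nadir} = 6.3125.
Then x_{Pike} = 31/6 − (1/3)·6.3125 = 3.0625.

6.3125, 3.0625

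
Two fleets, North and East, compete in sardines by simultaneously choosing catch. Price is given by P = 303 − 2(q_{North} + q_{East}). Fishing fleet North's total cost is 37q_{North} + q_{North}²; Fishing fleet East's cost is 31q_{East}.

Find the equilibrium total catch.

81

Fishing fleet North's profit: π = q_{North}(303 − 2(q_{North} + q_{East})) − 37q_{North} − q_{North}².
∂π/∂q_{North} = 266 − 6q_{North} − 2q_{East} = 0, so q_{North} = 133/3 − (1/3)q_{East}.
For East: ∂π/∂q_{East} = 272 − 4q_{East} − 2q_{North} = 0 ⇒ q_{East} = 68 − 0.5q_{North}.
Plugging q_{East} into North's best response: q_{North} = 133/3 − (1/3)(68 − 0.5q_{North}) ⇒ (5/6)q_{North} = 65/3, so q_{North} = 26.
Then q_{East} = 68 − 0.5·26 = 55.
Total catch: 26 + 55 = 81.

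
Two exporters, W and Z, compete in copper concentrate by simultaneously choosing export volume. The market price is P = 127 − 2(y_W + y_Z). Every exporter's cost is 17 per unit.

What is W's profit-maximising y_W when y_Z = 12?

21.5

Exporter W's profit: π = y_W(127 − 2(y_W + y_Z)) − 17y_W.
∂π/∂y_W = 110 − 4y_W − 2y_Z = 0, so y_W = 27.5 − 0.5y_Z.
At y_Z = 12: y_W = 27.5 − 0.5·12 = 21.5.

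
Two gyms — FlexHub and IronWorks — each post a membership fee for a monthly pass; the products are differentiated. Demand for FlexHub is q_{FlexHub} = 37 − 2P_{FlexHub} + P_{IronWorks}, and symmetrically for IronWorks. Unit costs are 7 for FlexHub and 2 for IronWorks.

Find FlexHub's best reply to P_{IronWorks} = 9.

15

FlexHub's profit: π = (P_{FlexHub} − 7)(37 − 2P_{FlexHub} + P_{IronWorks}).
∂π/∂P_{FlexHub} = 51 − 4P_{FlexHub} + P_{IronWorks} = 0 ⇒ P_{FlexHub} = 12.75 + 0.25P_{IronWorks}.
At P_{IronWorks} = 9: P_{FlexHub} = 12.75 + 0.25·9 = 15.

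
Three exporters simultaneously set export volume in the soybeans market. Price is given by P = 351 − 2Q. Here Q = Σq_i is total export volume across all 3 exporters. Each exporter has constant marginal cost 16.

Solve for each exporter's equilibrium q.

41.875

A representative exporter's profit is π_i = q_i(351 − 2Q) − 16q_i, with Q = q_i + Σ_{j≠i} q_j.
First-order condition: 335 − 4q_i − 2Σ_{j≠i} q_j = 0.
With identical exporters, set every q_j = q: then 335 − 4q − 4q = 0, i.e. q = 335/8 = 41.875.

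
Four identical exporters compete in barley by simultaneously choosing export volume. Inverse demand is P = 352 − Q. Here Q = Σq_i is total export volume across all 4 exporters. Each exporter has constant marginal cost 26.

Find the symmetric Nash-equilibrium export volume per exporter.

65.2

A representative exporter's profit is π_i = q_i(352 − Q) − 26q_i, with Q = q_i + Σ_{j≠i} q_j.
First-order condition: 326 − 2q_i − Σ_{j≠i} q_j = 0.
With identical exporters, set every q_j = q: then 326 − 2q − 3q = 0, i.e. q = 326/5 = 65.2.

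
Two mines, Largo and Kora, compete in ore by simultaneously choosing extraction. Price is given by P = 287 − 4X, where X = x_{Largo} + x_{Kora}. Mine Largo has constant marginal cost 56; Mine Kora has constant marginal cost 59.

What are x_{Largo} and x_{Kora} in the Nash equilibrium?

Mine Largo's profit: π = x_{Largo}(287 − 4(x_{Largo} + x_{Kora})) − 56x_{Largo}.
∂π/∂x_{Largo} = 231 − 8x_{Largo} − 4x_{Kora} = 0, so x_{Largo} = 28.875 − 0.5x_{Kora}.
By the same steps for Kora: x_{Kora} = 28.5 − 0.5x_{Largo}.
Substituting the second reaction function into the first: x_{Largo} = 28.875 − 0.5(28.5 − 0.5x_{Largo}), which gives 0.75x_{Largo} = 14.625 ⇒ x_{Largo} = 19.5.
Then x_{Kora} = 28.5 − 0.5·19.5 = 18.75.

19.5, 18.75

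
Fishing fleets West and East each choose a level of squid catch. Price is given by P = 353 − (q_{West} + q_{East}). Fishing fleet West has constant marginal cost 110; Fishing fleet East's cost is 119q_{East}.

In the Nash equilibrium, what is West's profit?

Fishing fleet West's profit: π = q_{West}(353 − (q_{West} + q_{East})) − 110q_{West}.
∂π/∂q_{West} = 243 − 2q_{West} − q_{East} = 0, so q_{West} = 121.5 − 0.5q_{East}.
By the same steps for East: q_{East} = 117 − 0.5q_{West}.
Solving the two reaction functions simultaneously: (1 − (−0.5)(−0.5))q_{West} = 121.5 − 0.5·117, so 0.75q_{West} = 63 and q_{West} = 84.
Then q_{East} = 117 − 0.5·84 = 75.
Price P = 353 − 159 = 194.
West's profit: (194 − 110)·84 = 7056.

7056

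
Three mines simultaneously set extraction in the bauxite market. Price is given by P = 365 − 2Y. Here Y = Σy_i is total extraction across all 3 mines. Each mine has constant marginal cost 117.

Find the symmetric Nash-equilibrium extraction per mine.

31

A representative mine's profit is π_i = y_i(365 − 2Y) − 117y_i, with Y = y_i + Σ_{j≠i} y_j.
First-order condition: 248 − 4y_i − 2Σ_{j≠i} y_j = 0.
Imposing symmetry (y_j = y for all j) turns Σ_{j≠i} y_j into 2y, so 248 = 8y and y = 31.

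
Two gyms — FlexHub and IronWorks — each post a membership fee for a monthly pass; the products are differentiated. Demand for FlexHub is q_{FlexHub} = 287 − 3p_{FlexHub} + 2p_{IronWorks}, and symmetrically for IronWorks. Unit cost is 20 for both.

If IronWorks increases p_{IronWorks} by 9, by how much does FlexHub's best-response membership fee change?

FlexHub's profit: π = (p_{FlexHub} − 20)(287 − 3p_{FlexHub} + 2p_{IronWorks}).
∂π/∂p_{FlexHub} = 347 − 6p_{FlexHub} + 2p_{IronWorks} = 0 ⇒ p_{FlexHub} = 347/6 + (1/3)p_{IronWorks}.
The reaction-function slope is 1/3, so a 9-unit rise in p_{IronWorks} moves p_{FlexHub} by 1/3 × 9 = 3. FlexHub's best response rises — the actions are strategic complements.

3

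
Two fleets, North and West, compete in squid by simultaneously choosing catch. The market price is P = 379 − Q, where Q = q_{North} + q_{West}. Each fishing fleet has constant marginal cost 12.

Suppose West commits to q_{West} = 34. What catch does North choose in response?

Fishing fleet North's profit: π = q_{North}(379 − (q_{North} + q_{West})) − 12q_{North}.
∂π/∂q_{North} = 367 − 2q_{North} − q_{West} = 0, so q_{North} = 183.5 − 0.5q_{West}.
At q_{West} = 34: q_{North} = 183.5 − 0.5·34 = 166.5.

166.5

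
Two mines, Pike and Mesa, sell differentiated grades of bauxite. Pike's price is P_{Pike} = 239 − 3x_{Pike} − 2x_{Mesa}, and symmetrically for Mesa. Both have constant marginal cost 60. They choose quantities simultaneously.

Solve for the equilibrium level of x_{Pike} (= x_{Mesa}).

22.375

Mine Pike's profit: π = x_{Pike}(239 − 3x_{Pike} − 2x_{Mesa}) − 60x_{Pike}.
∂π/∂x_{Pike} = 179 − 6x_{Pike} − 2x_{Mesa} = 0 ⇒ x_{Pike} = 179/6 − (1/3)x_{Mesa}.
The game is symmetric, so in equilibrium x_{Mesa} = x_{Pike}: the reaction function gives (4/3)x_{Pike} = 179/6, hence x_{Pike} = 22.375.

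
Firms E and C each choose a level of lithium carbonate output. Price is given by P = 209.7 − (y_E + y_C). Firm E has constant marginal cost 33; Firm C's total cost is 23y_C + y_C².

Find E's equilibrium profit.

5520.49

Firm E's profit: π = y_E(209.7 − (y_E + y_C)) − 33y_E.
∂π/∂y_E = 176.7 − 2y_E − y_C = 0, so y_E = 88.35 − 0.5y_C.
For C: ∂π/∂y_C = 186.7 − 4y_C − y_E = 0 ⇒ y_C = 46.675 − 0.25y_E.
Plugging y_C into E's best response: y_E = 88.35 − 0.5(46.675 − 0.25y_E) ⇒ 0.875y_E = 65.0125, so y_E = 74.3.
Then y_C = 46.675 − 0.25·74.3 = 28.1.
Price P = 209.7 − 102.4 = 107.3.
E's profit: (107.3 − 33)·74.3 = 5520.49.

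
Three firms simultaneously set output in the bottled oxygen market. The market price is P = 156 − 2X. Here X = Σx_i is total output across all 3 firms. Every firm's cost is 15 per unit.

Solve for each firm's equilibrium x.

A representative firm's profit is π_i = x_i(156 − 2X) − 15x_i, with X = x_i + Σ_{j≠i} x_j.
First-order condition: 141 − 4x_i − 2Σ_{j≠i} x_j = 0.
In a symmetric equilibrium every firm chooses the same x, so Σ_{j≠i} x_j = 2x. The condition becomes 141 − 8x = 0, giving x = 141/8 = 17.625.

17.625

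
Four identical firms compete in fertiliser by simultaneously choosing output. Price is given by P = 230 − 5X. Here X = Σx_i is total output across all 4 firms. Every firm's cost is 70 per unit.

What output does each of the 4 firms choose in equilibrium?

A representative firm's profit is π_i = x_i(230 − 5X) − 70x_i, with X = x_i + Σ_{j≠i} x_j.
First-order condition: 160 − 10x_i − 5Σ_{j≠i} x_j = 0.
In a symmetric equilibrium every firm chooses the same x, so Σ_{j≠i} x_j = 3x. The condition becomes 160 − 25x = 0, giving x = 160/25 = 6.4.

6.4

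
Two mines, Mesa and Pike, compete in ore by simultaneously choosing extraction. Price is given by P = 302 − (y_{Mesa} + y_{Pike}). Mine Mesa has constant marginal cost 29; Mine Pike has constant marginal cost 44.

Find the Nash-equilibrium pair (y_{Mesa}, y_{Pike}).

Mine Mesa's profit: π = y_{Mesa}(302 − (y_{Mesa} + y_{Pike})) − 29y_{Mesa}.
∂π/∂y_{Mesa} = 273 − 2y_{Mesa} − y_{Pike} = 0, so y_{Mesa} = 136.5 − 0.5y_{Pike}.
By the same steps for Pike: y_{Pike} = 129 − 0.5y_{Mesa}.
Substituting the second reaction function into the first: y_{Mesa} = 136.5 − 0.5(129 − 0.5y_{Mesa}), which gives 0.75y_{Mesa} = 72 ⇒ y_{Mesa} = 96.
Then y_{Pike} = 129 − 0.5·96 = 81.

96, 81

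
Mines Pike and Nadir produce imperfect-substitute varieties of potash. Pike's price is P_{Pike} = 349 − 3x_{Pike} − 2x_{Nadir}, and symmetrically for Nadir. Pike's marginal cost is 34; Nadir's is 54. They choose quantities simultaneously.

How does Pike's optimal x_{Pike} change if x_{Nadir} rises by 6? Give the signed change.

Mine Pike's profit: π = x_{Pike}(349 − 3x_{Pike} − 2x_{Nadir}) − 34x_{Pike}.
∂π/∂x_{Pike} = 315 − 6x_{Pike} − 2x_{Nadir} = 0 ⇒ x_{Pike} = 52.5 − (1/3)x_{Nadir}.
The reaction-function slope is −1/3, so a 6-unit rise in x_{Nadir} moves x_{Pike} by −1/3 × 6 = −2. Pike's best response falls — the actions are strategic substitutes.

-2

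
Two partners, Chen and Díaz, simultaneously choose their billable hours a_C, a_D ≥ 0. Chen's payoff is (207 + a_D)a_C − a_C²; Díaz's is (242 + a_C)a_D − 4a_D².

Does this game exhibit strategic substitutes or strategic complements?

Expanding Chen's payoff: 207a_C + a_Da_C − a_C².
∂π/∂a_C = 207 + a_D − 2a_C = 0, so a_C = 103.5 + 0.5a_D.
The best-response slope da_C/da_D = 0.5 > 0: the reaction function is upward-sloping, so the choices are strategic complements.

strategic complements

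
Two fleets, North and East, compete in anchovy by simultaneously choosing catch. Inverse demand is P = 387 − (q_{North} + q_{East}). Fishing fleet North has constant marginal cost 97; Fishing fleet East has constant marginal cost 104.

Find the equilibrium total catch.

191

Fishing fleet North's profit: π = q_{North}(387 − (q_{North} + q_{East})) − 97q_{North}.
∂π/∂q_{North} = 290 − 2q_{North} − q_{East} = 0, so q_{North} = 145 − 0.5q_{East}.
By the same steps for East: q_{East} = 141.5 − 0.5q_{North}.
Substituting the second reaction function into the first: q_{North} = 145 − 0.5(141.5 − 0.5q_{North}), which gives 0.75q_{North} = 74.25 ⇒ q_{North} = 99.
Then q_{East} = 141.5 − 0.5·99 = 92.
Total catch: 99 + 92 = 191.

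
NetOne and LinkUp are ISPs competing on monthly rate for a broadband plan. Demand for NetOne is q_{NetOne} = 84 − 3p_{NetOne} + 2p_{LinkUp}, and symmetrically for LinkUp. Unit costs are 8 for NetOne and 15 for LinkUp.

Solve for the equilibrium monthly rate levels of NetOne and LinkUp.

NetOne's profit: π = (p_{NetOne} − 8)(84 − 3p_{NetOne} + 2p_{LinkUp}).
∂π/∂p_{NetOne} = 108 − 6p_{NetOne} + 2p_{LinkUp} = 0 ⇒ p_{NetOne} = 18 + (1/3)p_{LinkUp}.
Similarly p_{LinkUp} = 21.5 + (1/3)p_{NetOne}.
Solving the two reaction functions simultaneously: (1 − (1/3)(1/3))p_{NetOne} = 18 + (1/3)·21.5, so (8/9)p_{NetOne} = 151/6 and p_{NetOne} = 28.3125.
Then p_{LinkUp} = 21.5 + (1/3)·28.3125 = 30.9375.

28.3125, 30.9375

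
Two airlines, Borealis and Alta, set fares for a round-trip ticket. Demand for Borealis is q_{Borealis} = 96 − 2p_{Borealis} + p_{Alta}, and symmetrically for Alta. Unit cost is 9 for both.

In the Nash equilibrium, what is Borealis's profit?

1682

Borealis's profit: π = (p_{Borealis} − 9)(96 − 2p_{Borealis} + p_{Alta}).
∂π/∂p_{Borealis} = 114 − 4p_{Borealis} + p_{Alta} = 0 ⇒ p_{Borealis} = 28.5 + 0.25p_{Alta}.
By symmetry p_{Alta} = p_{Borealis}; substituting into the reaction function, 0.75p_{Borealis} = 28.5 and p_{Borealis} = 38.
q_{Borealis} = 96 − 2·38 + 38 = 58.
Profit = (38 − 9)·58 = 1682.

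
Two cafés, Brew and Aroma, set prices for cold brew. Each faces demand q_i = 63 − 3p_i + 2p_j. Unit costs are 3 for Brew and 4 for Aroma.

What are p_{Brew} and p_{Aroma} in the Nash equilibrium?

18.1875, 18.5625

Brew's profit: π = (p_{Brew} − 3)(63 − 3p_{Brew} + 2p_{Aroma}).
∂π/∂p_{Brew} = 72 − 6p_{Brew} + 2p_{Aroma} = 0 ⇒ p_{Brew} = 12 + (1/3)p_{Aroma}.
Similarly p_{Aroma} = 12.5 + (1/3)p_{Brew}.
Plugging p_{Aroma} into Brew's best response: p_{Brew} = 12 + (1/3)(12.5 + (1/3)p_{Brew}) ⇒ (8/9)p_{Brew} = 97/6, so p_{Brew} = 18.1875.
Then p_{Aroma} = 12.5 + (1/3)·18.1875 = 18.5625.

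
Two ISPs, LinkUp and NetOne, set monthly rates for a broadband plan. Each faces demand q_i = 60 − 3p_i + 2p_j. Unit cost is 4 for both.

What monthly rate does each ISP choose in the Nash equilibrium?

18

LinkUp's profit: π = (p_{LinkUp} − 4)(60 − 3p_{LinkUp} + 2p_{NetOne}).
∂π/∂p_{LinkUp} = 72 − 6p_{LinkUp} + 2p_{NetOne} = 0 ⇒ p_{LinkUp} = 12 + (1/3)p_{NetOne}.
By symmetry p_{NetOne} = p_{LinkUp}; substituting into the reaction function, (2/3)p_{LinkUp} = 12 and p_{LinkUp} = 18.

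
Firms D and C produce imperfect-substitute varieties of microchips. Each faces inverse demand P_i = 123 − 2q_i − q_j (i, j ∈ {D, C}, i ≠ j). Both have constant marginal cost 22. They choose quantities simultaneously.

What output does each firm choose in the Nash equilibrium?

Firm D's profit: π = q_D(123 − 2q_D − q_C) − 22q_D.
∂π/∂q_D = 101 − 4q_D − q_C = 0 ⇒ q_D = 25.25 − 0.25q_C.
By symmetry q_C = q_D; substituting into the reaction function, 1.25q_D = 25.25 and q_D = 20.2.

20.2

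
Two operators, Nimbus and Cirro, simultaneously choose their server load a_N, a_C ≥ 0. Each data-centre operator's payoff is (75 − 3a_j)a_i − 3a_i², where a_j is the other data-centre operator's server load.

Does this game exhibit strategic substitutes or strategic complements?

strategic substitutes

Nimbus's payoff is (75 − 3a_C)a_N − 3a_N².
∂π/∂a_N = 75 − 3a_C − 6a_N = 0, so a_N = 12.5 − 0.5a_C.
The best-response slope da_N/da_C = −0.5 < 0: the reaction function is downward-sloping, so the choices are strategic substitutes.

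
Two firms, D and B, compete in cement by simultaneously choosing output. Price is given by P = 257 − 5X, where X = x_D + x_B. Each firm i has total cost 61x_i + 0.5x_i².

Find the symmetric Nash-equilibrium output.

Firm D's profit: π = x_D(257 − 5(x_D + x_B)) − 61x_D − 0.5x_D².
∂π/∂x_D = 196 − 11x_D − 5x_B = 0, so x_D = 196/11 − (5/11)x_B.
By symmetry x_B = x_D; substituting into the reaction function, (16/11)x_D = 196/11 and x_D = 12.25.

12.25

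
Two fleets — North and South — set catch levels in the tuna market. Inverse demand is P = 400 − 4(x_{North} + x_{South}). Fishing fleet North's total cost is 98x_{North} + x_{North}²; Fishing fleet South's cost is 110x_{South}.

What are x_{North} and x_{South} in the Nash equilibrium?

Fishing fleet North's profit: π = x_{North}(400 − 4(x_{North} + x_{South})) − 98x_{North} − x_{North}².
∂π/∂x_{North} = 302 − 10x_{North} − 4x_{South} = 0, so x_{North} = 30.2 − 0.4x_{South}.
For South: ∂π/∂x_{South} = 290 − 8x_{South} − 4x_{North} = 0 ⇒ x_{South} = 36.25 − 0.5x_{North}.
Substituting the second reaction function into the first: x_{North} = 30.2 − 0.4(36.25 − 0.5x_{North}), which gives 0.8x_{North} = 15.7 ⇒ x_{North} = 19.625.
Then x_{South} = 36.25 − 0.5·19.625 = 26.4375.

19.625, 26.4375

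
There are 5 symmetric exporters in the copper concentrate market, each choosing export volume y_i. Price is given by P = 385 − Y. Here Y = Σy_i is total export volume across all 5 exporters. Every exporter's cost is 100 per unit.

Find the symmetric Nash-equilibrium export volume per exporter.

47.5

A representative exporter's profit is π_i = y_i(385 − Y) − 100y_i, with Y = y_i + Σ_{j≠i} y_j.
First-order condition: 285 − 2y_i − Σ_{j≠i} y_j = 0.
In a symmetric equilibrium every exporter chooses the same y, so Σ_{j≠i} y_j = 4y. The condition becomes 285 − 6y = 0, giving y = 285/6 = 47.5.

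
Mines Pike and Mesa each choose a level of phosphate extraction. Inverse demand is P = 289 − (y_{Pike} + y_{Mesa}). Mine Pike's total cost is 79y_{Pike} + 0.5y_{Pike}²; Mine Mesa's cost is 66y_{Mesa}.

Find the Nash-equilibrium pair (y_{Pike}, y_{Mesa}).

39.4, 91.8

Mine Pike's profit: π = y_{Pike}(289 − (y_{Pike} + y_{Mesa})) − 79y_{Pike} − 0.5y_{Pike}².
∂π/∂y_{Pike} = 210 − 3y_{Pike} − y_{Mesa} = 0, so y_{Pike} = 70 − (1/3)y_{Mesa}.
For Mesa: ∂π/∂y_{Mesa} = 223 − 2y_{Mesa} − y_{Pike} = 0 ⇒ y_{Mesa} = 111.5 − 0.5y_{Pike}.
Plugging y_{Mesa} into Pike's best response: y_{Pike} = 70 − (1/3)(111.5 − 0.5y_{Pike}) ⇒ (5/6)y_{Pike} = 197/6, so y_{Pike} = 39.4.
Then y_{Mesa} = 111.5 − 0.5·39.4 = 91.8.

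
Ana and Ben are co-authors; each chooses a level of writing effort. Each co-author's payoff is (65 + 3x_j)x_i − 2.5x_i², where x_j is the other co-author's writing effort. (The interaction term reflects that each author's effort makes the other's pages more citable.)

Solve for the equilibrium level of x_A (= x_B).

Ana's payoff is (65 + 3x_B)x_A − 2.5x_A².
∂π/∂x_A = 65 + 3x_B − 5x_A = 0, so x_A = 13 + 0.6x_B.
By symmetry x_B = x_A; substituting into the reaction function, 0.4x_A = 13 and x_A = 32.5.

32.5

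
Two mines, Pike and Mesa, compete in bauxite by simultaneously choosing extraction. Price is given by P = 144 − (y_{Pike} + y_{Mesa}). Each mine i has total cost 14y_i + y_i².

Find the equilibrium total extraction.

52

Mine Pike's profit: π = y_{Pike}(144 − (y_{Pike} + y_{Mesa})) − 14y_{Pike} − y_{Pike}².
∂π/∂y_{Pike} = 130 − 4y_{Pike} − y_{Mesa} = 0, so y_{Pike} = 32.5 − 0.25y_{Mesa}.
By symmetry y_{Mesa} = y_{Pike}; substituting into the reaction function, 1.25y_{Pike} = 32.5 and y_{Pike} = 26.
Total extraction: 26 + 26 = 52.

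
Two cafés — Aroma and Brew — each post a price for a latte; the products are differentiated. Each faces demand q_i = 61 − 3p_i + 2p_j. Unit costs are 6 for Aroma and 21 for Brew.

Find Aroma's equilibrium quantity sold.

49.6875

Aroma's profit: π = (p_{Aroma} − 6)(61 − 3p_{Aroma} + 2p_{Brew}).
∂π/∂p_{Aroma} = 79 − 6p_{Aroma} + 2p_{Brew} = 0 ⇒ p_{Aroma} = 79/6 + (1/3)p_{Brew}.
Similarly p_{Brew} = 62/3 + (1/3)p_{Aroma}.
Plugging p_{Brew} into Aroma's best response: p_{Aroma} = 79/6 + (1/3)(62/3 + (1/3)p_{Aroma}) ⇒ (8/9)p_{Aroma} = 361/18, so p_{Aroma} = 22.5625.
Then p_{Brew} = 62/3 + (1/3)·22.5625 = 28.1875.
q_{Aroma} = 61 − 3·22.5625 + 2·28.1875 = 49.6875.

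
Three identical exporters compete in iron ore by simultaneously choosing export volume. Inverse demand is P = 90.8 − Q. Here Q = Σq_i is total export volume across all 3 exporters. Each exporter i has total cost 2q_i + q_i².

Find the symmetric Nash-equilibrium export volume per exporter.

14.8

A representative exporter's profit is π_i = q_i(90.8 − Q) − 2q_i − q_i², with Q = q_i + Σ_{j≠i} q_j.
First-order condition: 88.8 − 4q_i − Σ_{j≠i} q_j = 0.
With identical exporters, set every q_j = q: then 88.8 − 4q − 2q = 0, i.e. q = 88.8/6 = 14.8.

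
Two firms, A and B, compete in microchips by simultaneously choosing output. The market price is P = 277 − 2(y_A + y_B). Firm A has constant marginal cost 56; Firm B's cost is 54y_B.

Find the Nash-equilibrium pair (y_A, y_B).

36.5, 37.5

Firm A's profit: π = y_A(277 − 2(y_A + y_B)) − 56y_A.
∂π/∂y_A = 221 − 4y_A − 2y_B = 0, so y_A = 55.25 − 0.5y_B.
By the same steps for B: y_B = 55.75 − 0.5y_A.
Solving the two reaction functions simultaneously: (1 − (−0.5)(−0.5))y_A = 55.25 − 0.5·55.75, so 0.75y_A = 27.375 and y_A = 36.5.
Then y_B = 55.75 − 0.5·36.5 = 37.5.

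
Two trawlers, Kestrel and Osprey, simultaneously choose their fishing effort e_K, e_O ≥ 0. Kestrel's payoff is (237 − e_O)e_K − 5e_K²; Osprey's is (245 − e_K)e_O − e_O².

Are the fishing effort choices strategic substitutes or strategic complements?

strategic substitutes

Expanding Kestrel's payoff: 237e_K − e_Oe_K − 5e_K².
∂π/∂e_K = 237 − e_O − 10e_K = 0, so e_K = 23.7 − 0.1e_O.
The best-response slope de_K/de_O = −0.1 < 0: the reaction function is downward-sloping, so the choices are strategic substitutes.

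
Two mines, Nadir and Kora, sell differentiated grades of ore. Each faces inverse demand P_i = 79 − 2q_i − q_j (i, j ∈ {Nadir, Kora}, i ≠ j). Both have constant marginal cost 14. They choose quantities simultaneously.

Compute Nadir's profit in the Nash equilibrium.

338

Mine Nadir's profit: π = q_{Nadir}(79 − 2q_{Nadir} − q_{Kora}) − 14q_{Nadir}.
∂π/∂q_{Nadir} = 65 − 4q_{Nadir} − q_{Kora} = 0 ⇒ q_{Nadir} = 16.25 − 0.25q_{Kora}.
By symmetry q_{Kora} = q_{Nadir}; substituting into the reaction function, 1.25q_{Nadir} = 16.25 and q_{Nadir} = 13.
P_{Nadir} = 79 − 2·13 − 13 = 40.
Profit = (40 − 14)·13 = 338.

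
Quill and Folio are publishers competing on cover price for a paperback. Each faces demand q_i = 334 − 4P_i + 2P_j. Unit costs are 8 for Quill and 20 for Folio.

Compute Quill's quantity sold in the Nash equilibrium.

218.4

Quill's profit: π = (P_{Quill} − 8)(334 − 4P_{Quill} + 2P_{Folio}).
∂π/∂P_{Quill} = 366 − 8P_{Quill} + 2P_{Folio} = 0 ⇒ P_{Quill} = 45.75 + 0.25P_{Folio}.
Similarly P_{Folio} = 51.75 + 0.25P_{Quill}.
Solving the two reaction functions simultaneously: (1 − (0.25)(0.25))P_{Quill} = 45.75 + 0.25·51.75, so 0.9375P_{Quill} = 58.6875 and P_{Quill} = 62.6.
Then P_{Folio} = 51.75 + 0.25·62.6 = 67.4.
q_{Quill} = 334 − 4·62.6 + 2·67.4 = 218.4.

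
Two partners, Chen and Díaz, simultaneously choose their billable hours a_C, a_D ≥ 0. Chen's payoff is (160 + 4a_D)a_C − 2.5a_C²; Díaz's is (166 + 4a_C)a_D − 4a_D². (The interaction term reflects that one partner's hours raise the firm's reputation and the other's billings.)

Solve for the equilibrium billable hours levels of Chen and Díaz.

81, 61.25

Expanding Chen's payoff: 160a_C + 4a_Da_C − 2.5a_C².
∂π/∂a_C = 160 + 4a_D − 5a_C = 0, so a_C = 32 + 0.8a_D.
Likewise for Díaz: a_D = 20.75 + 0.5a_C.
Solving the two reaction functions simultaneously: (1 − (0.8)(0.5))a_C = 32 + 0.8·20.75, so 0.6a_C = 48.6 and a_C = 81.
Then a_D = 20.75 + 0.5·81 = 61.25.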